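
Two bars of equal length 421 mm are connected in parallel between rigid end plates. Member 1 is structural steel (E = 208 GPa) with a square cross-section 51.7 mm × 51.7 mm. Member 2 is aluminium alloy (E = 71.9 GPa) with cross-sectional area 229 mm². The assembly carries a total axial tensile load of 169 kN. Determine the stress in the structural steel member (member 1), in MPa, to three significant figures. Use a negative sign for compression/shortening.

61.4 MPa

A_1 = 2673 mm².
Equal strain + equilibrium ⇒ each member carries load in proportion to AE: A₁E₁ = 556000000 N, A₂E₂ = 16470000 N, ΣAE = 572400000 N.
σ₁ = P·E₁/ΣAE = 169000·208000/572400000 = 61.41 MPa.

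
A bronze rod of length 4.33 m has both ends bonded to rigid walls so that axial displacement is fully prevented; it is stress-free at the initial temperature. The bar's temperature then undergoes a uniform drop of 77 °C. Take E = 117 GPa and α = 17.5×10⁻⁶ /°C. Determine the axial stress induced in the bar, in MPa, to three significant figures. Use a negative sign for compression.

Free thermal expansion αLΔT = 17.5e-6 · 4330 · -77 = -5.835 mm.
The walls impose strain ε = −(-5.835)/4330 = 1.3475e-03; σ = Eε = 117000 · 1.3475e-03 = 157.7 MPa.

158 MPa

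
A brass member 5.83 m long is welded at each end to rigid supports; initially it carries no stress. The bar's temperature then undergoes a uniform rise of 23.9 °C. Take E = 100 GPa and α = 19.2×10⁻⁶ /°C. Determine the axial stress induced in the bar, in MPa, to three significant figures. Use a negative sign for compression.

-45.9 MPa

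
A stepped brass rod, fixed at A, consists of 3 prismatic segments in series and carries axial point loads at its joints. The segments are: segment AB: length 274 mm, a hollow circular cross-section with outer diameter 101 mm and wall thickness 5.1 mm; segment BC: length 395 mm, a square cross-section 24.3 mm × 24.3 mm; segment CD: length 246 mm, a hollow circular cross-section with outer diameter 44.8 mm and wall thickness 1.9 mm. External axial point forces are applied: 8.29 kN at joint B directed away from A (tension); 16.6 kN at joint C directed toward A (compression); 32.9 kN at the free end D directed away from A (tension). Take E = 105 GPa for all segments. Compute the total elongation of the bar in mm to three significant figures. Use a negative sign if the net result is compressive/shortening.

Internal axial forces (sectioning from the free end, tension +): N_CD = 32.9 kN, N_BC = 16.3 kN, N_AB = 24.59 kN.
A_AB = 1537 mm².
A_BC = 590.5 mm².
A_CD = 256.1 mm².
δ_AB = 24590·274/(1537·105000) = 0.04176 mm
δ_BC = 16300·395/(590.5·105000) = 0.1038 mm
δ_CD = 32900·246/(256.1·105000) = 0.301 mm
δ = Σδ_i = 0.4466 mm.

0.447 mm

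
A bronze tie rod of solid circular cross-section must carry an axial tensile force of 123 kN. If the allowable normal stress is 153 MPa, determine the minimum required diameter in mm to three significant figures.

32.0 mm

Required area A ≥ P/σ_allow = 123000/153 = 803.9 mm².
For a solid circular section, d ≥ √(4A/π) = 31.99 mm.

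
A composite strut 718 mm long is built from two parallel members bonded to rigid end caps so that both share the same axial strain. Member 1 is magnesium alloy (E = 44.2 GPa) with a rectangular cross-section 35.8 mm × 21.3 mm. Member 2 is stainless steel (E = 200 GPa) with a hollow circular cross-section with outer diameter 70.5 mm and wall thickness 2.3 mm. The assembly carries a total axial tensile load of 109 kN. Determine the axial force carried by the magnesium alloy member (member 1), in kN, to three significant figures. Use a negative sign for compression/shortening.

A_1 = 762.5 mm².
A_2 = 492.8 mm².
Equal strain + equilibrium ⇒ each member carries load in proportion to AE: A₁E₁ = 33700000 N, A₂E₂ = 98560000 N, ΣAE = 132300000 N.
F₁ = P·A₁E₁/ΣAE = 109000·33700000/132300000 = 27780 N.

27.8 kN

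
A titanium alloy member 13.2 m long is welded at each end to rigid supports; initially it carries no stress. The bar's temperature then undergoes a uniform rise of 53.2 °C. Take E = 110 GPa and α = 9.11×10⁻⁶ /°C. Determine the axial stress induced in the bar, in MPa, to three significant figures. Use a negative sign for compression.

-53.3 MPa

Free thermal expansion αLΔT = 9.11e-6 · 13200 · 53.2 = 6.397 mm.
The walls impose strain ε = −(6.397)/13200 = -4.8465e-04; σ = Eε = 110000 · -4.8465e-04 = -53.31 MPa.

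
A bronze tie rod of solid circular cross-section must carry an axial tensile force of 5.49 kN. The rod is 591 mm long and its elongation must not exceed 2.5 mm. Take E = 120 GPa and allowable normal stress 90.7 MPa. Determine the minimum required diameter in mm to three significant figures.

8.78 mm

Required area A ≥ P/σ_allow = 5490/90.7 = 60.53 mm².
For a solid circular section, d ≥ √(4A/π) = 8.779 mm.
Elongation limit: A ≥ PL/(Eδ_allow) = 5490·591/(120000·2.5) = 10.82 mm² ⇒ d ≥ 3.711 mm.
The stress limit governs.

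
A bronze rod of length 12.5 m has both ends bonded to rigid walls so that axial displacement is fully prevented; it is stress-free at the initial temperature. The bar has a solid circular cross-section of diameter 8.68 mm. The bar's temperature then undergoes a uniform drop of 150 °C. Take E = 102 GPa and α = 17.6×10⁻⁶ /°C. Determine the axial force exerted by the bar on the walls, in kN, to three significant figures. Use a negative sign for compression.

Free thermal expansion αLΔT = 17.6e-6 · 12500 · -150 = -33 mm.
The walls impose strain ε = −(-33)/12500 = 2.6400e-03; σ = Eε = 102000 · 2.6400e-03 = 269.3 MPa.
Wall reaction R = σ·A = 269.3·59.17 = 15930 N = 15.93 kN.

15.9 kN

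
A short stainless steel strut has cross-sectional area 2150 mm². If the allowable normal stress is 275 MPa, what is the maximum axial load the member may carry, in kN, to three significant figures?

591 kN

P_max = σ_allow · A = 275 · 2150 = 591200 N = 591.2 kN.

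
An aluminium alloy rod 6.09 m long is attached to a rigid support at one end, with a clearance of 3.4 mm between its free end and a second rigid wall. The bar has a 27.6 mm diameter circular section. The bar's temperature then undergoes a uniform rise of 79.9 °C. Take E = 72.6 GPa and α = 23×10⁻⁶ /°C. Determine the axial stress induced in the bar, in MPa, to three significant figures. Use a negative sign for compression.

-92.9 MPa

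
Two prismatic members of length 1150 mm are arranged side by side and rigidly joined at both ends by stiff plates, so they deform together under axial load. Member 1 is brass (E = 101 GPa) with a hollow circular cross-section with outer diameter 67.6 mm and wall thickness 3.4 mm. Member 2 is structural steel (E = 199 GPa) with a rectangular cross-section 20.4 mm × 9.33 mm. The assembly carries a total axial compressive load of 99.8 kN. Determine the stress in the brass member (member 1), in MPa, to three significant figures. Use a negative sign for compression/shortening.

-94.1 MPa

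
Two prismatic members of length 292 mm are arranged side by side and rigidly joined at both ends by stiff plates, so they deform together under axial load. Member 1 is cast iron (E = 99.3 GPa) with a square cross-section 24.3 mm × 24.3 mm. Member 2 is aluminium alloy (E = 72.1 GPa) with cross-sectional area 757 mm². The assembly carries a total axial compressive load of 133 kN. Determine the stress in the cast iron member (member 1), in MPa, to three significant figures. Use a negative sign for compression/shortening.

A_1 = 590.5 mm².
Equal strain + equilibrium ⇒ each member carries load in proportion to AE: A₁E₁ = 58640000 N, A₂E₂ = 54580000 N, ΣAE = 113200000 N.
σ₁ = P·E₁/ΣAE = -133000·99300/113200000 = -116.7 MPa.

-117 MPa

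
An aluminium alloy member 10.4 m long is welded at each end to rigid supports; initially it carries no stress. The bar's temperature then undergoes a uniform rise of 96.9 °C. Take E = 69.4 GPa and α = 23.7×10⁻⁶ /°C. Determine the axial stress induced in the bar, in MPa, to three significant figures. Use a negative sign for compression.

-159 MPa

Free thermal expansion αLΔT = 23.7e-6 · 10400 · 96.9 = 23.88 mm.
The walls impose strain ε = −(23.88)/10400 = -2.2965e-03; σ = Eε = 69400 · -2.2965e-03 = -159.4 MPa.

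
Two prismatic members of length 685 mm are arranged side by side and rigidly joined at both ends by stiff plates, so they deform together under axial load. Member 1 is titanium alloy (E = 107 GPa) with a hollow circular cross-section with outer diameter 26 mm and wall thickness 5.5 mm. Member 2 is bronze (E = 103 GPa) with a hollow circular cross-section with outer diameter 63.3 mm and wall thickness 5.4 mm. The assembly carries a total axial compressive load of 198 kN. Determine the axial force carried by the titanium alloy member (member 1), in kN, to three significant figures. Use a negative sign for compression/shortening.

-54.0 kN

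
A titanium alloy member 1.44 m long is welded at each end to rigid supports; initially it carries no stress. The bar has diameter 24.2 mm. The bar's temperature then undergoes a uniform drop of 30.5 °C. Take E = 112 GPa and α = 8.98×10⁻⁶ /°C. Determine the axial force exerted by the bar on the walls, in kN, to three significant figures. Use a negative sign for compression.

14.1 kN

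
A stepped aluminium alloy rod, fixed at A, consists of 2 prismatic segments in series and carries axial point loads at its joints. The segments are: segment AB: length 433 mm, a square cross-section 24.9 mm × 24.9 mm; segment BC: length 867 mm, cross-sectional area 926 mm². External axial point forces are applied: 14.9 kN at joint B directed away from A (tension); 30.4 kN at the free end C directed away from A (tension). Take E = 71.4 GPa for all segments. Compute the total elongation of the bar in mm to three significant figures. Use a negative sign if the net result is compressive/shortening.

0.842 mm

Internal axial forces (sectioning from the free end, tension +): N_BC = 30.4 kN, N_AB = 45.3 kN.
A_AB = 620 mm².
δ_AB = 45300·433/(620·71400) = 0.4431 mm
δ_BC = 30400·867/(926·71400) = 0.3986 mm
δ = Σδ_i = 0.8417 mm.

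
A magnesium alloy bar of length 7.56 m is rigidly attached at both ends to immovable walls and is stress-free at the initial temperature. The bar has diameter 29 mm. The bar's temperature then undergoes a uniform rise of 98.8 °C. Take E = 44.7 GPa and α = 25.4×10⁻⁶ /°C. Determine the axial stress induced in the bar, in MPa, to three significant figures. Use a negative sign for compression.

-112 MPa

Free thermal expansion αLΔT = 25.4e-6 · 7560 · 98.8 = 18.97 mm.
The walls impose strain ε = −(18.97)/7560 = -2.5095e-03; σ = Eε = 44700 · -2.5095e-03 = -112.2 MPa.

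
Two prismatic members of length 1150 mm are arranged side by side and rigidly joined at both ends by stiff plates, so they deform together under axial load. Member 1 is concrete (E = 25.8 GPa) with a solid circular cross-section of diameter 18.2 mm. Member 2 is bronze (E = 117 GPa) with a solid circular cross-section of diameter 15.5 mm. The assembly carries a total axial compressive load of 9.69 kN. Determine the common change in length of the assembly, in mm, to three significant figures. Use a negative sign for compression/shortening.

-0.387 mm

A_1 = 260.2 mm².
A_2 = 188.7 mm².
Equal strain + equilibrium ⇒ each member carries load in proportion to AE: A₁E₁ = 6712000 N, A₂E₂ = 22080000 N, ΣAE = 28790000 N.
δ = PL/ΣAE = -9690·1150/28790000 = -0.3871 mm.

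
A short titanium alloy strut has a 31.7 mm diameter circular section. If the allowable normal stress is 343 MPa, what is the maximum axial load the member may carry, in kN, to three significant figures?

271 kN

A = 789.2 mm².
P_max = σ_allow · A = 343 · 789.2 = 270700 N = 270.7 kN.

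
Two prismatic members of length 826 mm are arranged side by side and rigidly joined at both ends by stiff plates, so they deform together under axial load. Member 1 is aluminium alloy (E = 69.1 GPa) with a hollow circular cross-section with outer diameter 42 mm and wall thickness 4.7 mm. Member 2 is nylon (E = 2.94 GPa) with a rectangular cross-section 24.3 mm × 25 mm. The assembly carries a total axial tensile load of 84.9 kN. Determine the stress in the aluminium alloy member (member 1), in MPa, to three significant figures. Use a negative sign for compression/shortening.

147 MPa

A_1 = 550.8 mm².
A_2 = 607.5 mm².
Equal strain + equilibrium ⇒ each member carries load in proportion to AE: A₁E₁ = 38060000 N, A₂E₂ = 1786000 N, ΣAE = 39840000 N.
σ₁ = P·E₁/ΣAE = 84900·69100/39840000 = 147.2 MPa.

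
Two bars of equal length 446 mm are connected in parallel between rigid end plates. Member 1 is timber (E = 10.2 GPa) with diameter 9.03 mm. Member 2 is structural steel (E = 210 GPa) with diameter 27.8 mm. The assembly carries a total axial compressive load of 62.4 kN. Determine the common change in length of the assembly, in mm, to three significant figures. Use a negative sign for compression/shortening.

A_1 = 64.04 mm².
A_2 = 607 mm².
Equal strain + equilibrium ⇒ each member carries load in proportion to AE: A₁E₁ = 653200 N, A₂E₂ = 127500000 N, ΣAE = 128100000 N.
δ = PL/ΣAE = -62400·446/128100000 = -0.2172 mm.

-0.217 mm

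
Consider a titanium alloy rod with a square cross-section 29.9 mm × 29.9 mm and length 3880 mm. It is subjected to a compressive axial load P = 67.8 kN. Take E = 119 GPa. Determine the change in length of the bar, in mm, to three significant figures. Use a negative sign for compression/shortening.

A = 894 mm².
δ_mech = NL/(AE) = -67800·3880/(894·119000) = -2.473 mm.

-2.47 mm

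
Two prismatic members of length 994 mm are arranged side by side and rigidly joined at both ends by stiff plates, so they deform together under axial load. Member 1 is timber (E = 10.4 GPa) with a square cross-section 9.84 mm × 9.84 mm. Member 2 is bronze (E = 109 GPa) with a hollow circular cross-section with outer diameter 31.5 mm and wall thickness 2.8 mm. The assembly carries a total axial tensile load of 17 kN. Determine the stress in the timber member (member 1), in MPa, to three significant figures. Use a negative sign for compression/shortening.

6.20 MPa

A_1 = 96.83 mm².
A_2 = 252.5 mm².
Equal strain + equilibrium ⇒ each member carries load in proportion to AE: A₁E₁ = 1007000 N, A₂E₂ = 27520000 N, ΣAE = 28520000 N.
σ₁ = P·E₁/ΣAE = 17000·10400/28520000 = 6.198 MPa.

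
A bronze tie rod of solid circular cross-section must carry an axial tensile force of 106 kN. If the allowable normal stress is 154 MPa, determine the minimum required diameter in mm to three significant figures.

Required area A ≥ P/σ_allow = 106000/154 = 688.3 mm².
For a solid circular section, d ≥ √(4A/π) = 29.6 mm.

29.6 mm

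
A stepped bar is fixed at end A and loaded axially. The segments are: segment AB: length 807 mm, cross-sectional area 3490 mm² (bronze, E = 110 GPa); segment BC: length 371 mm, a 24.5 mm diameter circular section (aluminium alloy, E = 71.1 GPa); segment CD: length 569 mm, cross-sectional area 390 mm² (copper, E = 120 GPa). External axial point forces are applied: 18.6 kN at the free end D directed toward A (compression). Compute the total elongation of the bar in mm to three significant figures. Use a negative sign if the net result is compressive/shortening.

Internal axial forces (sectioning from the free end, tension +): N_CD = -18.6 kN, N_BC = -18.6 kN, N_AB = -18.6 kN.
A_BC = 471.4 mm².
δ_AB = -18600·807/(3490·110000) = -0.0391 mm
δ_BC = -18600·371/(471.4·71100) = -0.2059 mm
δ_CD = -18600·569/(390·120000) = -0.2261 mm
δ = Σδ_i = -0.4711 mm.

-0.471 mm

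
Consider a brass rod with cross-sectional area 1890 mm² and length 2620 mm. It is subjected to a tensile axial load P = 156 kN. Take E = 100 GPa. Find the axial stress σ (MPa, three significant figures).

82.5 MPa

σ = N/A = 156000/1890 = 82.54 MPa.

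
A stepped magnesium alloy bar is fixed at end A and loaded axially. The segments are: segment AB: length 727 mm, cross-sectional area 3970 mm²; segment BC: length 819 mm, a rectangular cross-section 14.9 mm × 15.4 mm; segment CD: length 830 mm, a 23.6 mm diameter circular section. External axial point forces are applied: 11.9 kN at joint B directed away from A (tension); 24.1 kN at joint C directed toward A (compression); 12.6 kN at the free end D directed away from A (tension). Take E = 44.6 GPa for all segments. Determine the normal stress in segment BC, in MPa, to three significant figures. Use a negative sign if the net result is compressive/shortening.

-50.1 MPa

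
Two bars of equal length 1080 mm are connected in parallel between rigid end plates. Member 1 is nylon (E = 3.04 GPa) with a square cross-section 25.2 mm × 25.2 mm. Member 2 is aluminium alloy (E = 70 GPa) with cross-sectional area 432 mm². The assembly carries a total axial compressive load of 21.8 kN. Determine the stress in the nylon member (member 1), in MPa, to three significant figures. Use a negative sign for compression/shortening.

-2.06 MPa

A_1 = 635 mm².
Equal strain + equilibrium ⇒ each member carries load in proportion to AE: A₁E₁ = 1931000 N, A₂E₂ = 30240000 N, ΣAE = 32170000 N.
σ₁ = P·E₁/ΣAE = -21800·3040/32170000 = -2.06 MPa.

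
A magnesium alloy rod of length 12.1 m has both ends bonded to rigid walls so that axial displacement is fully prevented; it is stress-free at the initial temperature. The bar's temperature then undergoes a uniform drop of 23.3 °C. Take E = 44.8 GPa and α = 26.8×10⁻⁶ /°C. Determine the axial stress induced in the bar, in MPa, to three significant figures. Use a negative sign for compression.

Free thermal expansion αLΔT = 26.8e-6 · 12100 · -23.3 = -7.556 mm.
The walls impose strain ε = −(-7.556)/12100 = 6.2444e-04; σ = Eε = 44800 · 6.2444e-04 = 27.97 MPa.

28.0 MPa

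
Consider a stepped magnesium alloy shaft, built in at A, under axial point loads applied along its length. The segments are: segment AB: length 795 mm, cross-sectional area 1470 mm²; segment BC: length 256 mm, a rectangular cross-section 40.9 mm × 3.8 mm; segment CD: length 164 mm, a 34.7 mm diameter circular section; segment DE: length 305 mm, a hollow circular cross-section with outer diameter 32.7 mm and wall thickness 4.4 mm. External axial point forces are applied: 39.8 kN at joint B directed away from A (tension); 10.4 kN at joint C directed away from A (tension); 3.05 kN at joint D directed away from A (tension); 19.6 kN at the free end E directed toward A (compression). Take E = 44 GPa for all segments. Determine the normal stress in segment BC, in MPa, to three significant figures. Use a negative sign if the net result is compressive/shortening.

Internal axial forces (sectioning from the free end, tension +): N_DE = -19.6 kN, N_CD = -16.55 kN, N_BC = -6.15 kN, N_AB = 33.65 kN.
A_BC = 155.4 mm².
σ_BC = N_BC/A_BC = -6150/155.4 = -39.57 MPa.

-39.6 MPa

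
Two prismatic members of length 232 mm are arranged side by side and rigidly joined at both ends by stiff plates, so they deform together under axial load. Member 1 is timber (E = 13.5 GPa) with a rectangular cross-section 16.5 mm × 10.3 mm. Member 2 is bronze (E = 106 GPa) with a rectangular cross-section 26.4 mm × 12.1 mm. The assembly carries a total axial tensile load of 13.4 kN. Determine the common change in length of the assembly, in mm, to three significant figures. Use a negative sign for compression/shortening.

0.0860 mm

A_1 = 170 mm².
A_2 = 319.4 mm².
Equal strain + equilibrium ⇒ each member carries load in proportion to AE: A₁E₁ = 2294000 N, A₂E₂ = 33860000 N, ΣAE = 36150000 N.
δ = PL/ΣAE = 13400·232/36150000 = 0.08599 mm.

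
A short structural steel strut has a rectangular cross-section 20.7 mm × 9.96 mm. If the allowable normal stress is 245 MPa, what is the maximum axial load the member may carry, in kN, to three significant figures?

50.5 kN

A = 206.2 mm².
P_max = σ_allow · A = 245 · 206.2 = 50510 N = 50.51 kN.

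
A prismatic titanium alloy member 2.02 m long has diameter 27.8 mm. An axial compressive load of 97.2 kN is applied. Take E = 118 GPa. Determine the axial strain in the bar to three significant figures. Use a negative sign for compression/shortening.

A = 607 mm².
σ = N/A = -160.1 MPa; ε = σ/E = -160.1/118000 = -1.357e-03.

-0.00136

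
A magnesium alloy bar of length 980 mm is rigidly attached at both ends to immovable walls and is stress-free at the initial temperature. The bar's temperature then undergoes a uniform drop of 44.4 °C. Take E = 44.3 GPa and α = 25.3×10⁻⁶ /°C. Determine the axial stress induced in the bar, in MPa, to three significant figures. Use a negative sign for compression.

49.8 MPa

Free thermal expansion αLΔT = 25.3e-6 · 980 · -44.4 = -1.101 mm.
The walls impose strain ε = −(-1.101)/980 = 1.1233e-03; σ = Eε = 44300 · 1.1233e-03 = 49.76 MPa.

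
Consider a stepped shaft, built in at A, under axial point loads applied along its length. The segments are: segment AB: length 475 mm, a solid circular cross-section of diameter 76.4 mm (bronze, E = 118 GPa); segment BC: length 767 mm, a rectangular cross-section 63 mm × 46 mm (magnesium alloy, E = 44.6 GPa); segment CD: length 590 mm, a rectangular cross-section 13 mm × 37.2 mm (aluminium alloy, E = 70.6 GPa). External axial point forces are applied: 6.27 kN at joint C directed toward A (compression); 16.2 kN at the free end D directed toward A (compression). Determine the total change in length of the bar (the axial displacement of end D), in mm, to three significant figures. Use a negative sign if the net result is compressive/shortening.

-0.433 mm

Internal axial forces (sectioning from the free end, tension +): N_CD = -16.2 kN, N_BC = -22.47 kN, N_AB = -22.47 kN.
A_AB = 4584 mm².
A_BC = 2898 mm².
A_CD = 483.6 mm².
δ_AB = -22470·475/(4584·118000) = -0.01973 mm
δ_BC = -22470·767/(2898·44600) = -0.1333 mm
δ_CD = -16200·590/(483.6·70600) = -0.2799 mm
δ = Σδ_i = -0.433 mm.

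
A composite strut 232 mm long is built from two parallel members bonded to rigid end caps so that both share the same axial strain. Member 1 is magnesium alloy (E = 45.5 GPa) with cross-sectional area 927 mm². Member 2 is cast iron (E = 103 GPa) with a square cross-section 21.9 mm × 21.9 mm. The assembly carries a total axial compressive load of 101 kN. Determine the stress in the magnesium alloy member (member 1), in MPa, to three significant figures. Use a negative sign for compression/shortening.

-50.2 MPa

A_2 = 479.6 mm².
Equal strain + equilibrium ⇒ each member carries load in proportion to AE: A₁E₁ = 42180000 N, A₂E₂ = 49400000 N, ΣAE = 91580000 N.
σ₁ = P·E₁/ΣAE = -101000·45500/91580000 = -50.18 MPa.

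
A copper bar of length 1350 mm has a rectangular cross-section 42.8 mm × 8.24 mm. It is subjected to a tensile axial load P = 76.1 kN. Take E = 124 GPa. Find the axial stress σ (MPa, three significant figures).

216 MPa

A = 352.7 mm².
σ = N/A = 76100/352.7 = 215.8 MPa.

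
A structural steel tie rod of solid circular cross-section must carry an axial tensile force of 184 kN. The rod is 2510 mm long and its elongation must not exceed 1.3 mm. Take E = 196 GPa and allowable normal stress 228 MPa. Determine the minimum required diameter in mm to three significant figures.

Required area A ≥ P/σ_allow = 184000/228 = 807 mm².
For a solid circular section, d ≥ √(4A/π) = 32.06 mm.
Elongation limit: A ≥ PL/(Eδ_allow) = 184000·2510/(196000·1.3) = 1813 mm² ⇒ d ≥ 48.04 mm.
The elongation limit governs.

48.0 mm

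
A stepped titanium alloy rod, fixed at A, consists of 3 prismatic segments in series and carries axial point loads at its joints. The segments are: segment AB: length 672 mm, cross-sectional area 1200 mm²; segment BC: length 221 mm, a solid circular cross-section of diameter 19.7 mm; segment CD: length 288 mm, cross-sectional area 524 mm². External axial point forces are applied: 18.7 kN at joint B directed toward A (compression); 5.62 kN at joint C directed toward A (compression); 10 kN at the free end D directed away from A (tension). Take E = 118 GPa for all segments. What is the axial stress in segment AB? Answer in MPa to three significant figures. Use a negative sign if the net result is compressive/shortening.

-11.9 MPa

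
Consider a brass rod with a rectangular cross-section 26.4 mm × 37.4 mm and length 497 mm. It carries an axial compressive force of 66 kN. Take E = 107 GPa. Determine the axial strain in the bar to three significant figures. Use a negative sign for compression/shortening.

-6.25e-04

A = 987.4 mm².
σ = N/A = -66.84 MPa; ε = σ/E = -66.84/107000 = -6.247e-04.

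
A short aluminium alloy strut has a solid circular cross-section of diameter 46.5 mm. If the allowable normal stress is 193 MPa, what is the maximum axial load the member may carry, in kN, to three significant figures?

A = 1698 mm².
P_max = σ_allow · A = 193 · 1698 = 327800 N = 327.8 kN.

328 kN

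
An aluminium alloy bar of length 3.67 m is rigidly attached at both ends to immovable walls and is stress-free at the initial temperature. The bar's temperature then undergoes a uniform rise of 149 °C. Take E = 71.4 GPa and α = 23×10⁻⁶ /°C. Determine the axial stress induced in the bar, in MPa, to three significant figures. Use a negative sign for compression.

-245 MPa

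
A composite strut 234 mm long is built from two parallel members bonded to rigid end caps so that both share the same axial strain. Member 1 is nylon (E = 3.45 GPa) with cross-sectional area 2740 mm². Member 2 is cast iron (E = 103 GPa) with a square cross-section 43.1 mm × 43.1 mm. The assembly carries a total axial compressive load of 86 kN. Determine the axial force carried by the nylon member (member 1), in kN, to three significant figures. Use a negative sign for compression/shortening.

A_2 = 1858 mm².
Equal strain + equilibrium ⇒ each member carries load in proportion to AE: A₁E₁ = 9453000 N, A₂E₂ = 191300000 N, ΣAE = 200800000 N.
F₁ = P·A₁E₁/ΣAE = -86000·9453000/200800000 = -4049 N.

-4.05 kN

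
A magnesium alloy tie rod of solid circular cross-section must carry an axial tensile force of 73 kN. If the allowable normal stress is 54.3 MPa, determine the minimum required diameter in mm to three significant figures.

41.4 mm

Required area A ≥ P/σ_allow = 73000/54.3 = 1344 mm².
For a solid circular section, d ≥ √(4A/π) = 41.37 mm.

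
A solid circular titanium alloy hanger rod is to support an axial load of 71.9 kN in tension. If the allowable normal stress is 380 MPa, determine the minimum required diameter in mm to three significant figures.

15.5 mm

Required area A ≥ P/σ_allow = 71900/380 = 189.2 mm².
For a solid circular section, d ≥ √(4A/π) = 15.52 mm.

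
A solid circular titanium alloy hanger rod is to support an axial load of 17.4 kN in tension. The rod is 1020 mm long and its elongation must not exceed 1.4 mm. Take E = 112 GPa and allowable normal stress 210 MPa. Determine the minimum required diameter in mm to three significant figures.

12.0 mm

Required area A ≥ P/σ_allow = 17400/210 = 82.86 mm².
For a solid circular section, d ≥ √(4A/π) = 10.27 mm.
Elongation limit: A ≥ PL/(Eδ_allow) = 17400·1020/(112000·1.4) = 113.2 mm² ⇒ d ≥ 12 mm.
The elongation limit governs.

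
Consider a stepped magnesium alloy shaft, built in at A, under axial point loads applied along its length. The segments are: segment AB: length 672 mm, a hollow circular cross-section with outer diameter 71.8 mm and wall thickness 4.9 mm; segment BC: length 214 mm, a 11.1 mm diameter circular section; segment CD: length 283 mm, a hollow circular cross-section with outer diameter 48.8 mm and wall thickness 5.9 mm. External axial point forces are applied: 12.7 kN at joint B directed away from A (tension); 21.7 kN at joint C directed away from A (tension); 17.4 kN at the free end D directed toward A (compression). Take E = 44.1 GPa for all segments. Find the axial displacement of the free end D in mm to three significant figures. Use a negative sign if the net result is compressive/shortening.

Internal axial forces (sectioning from the free end, tension +): N_CD = -17.4 kN, N_BC = 4.3 kN, N_AB = 17 kN.
A_AB = 1030 mm².
A_BC = 96.77 mm².
A_CD = 795.2 mm².
δ_AB = 17000·672/(1030·44100) = 0.2515 mm
δ_BC = 4300·214/(96.77·44100) = 0.2156 mm
δ_CD = -17400·283/(795.2·44100) = -0.1404 mm
δ = Σδ_i = 0.3267 mm.

0.327 mm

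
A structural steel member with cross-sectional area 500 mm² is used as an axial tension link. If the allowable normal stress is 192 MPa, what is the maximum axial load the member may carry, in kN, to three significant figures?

96.0 kN

P_max = σ_allow · A = 192 · 500 = 96000 N = 96 kN.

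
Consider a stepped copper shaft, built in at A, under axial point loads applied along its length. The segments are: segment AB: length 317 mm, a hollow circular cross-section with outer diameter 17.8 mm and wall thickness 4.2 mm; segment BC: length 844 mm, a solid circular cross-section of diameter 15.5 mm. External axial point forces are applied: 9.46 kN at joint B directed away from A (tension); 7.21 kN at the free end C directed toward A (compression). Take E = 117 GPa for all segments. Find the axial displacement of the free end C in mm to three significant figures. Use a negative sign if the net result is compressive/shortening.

Internal axial forces (sectioning from the free end, tension +): N_BC = -7.21 kN, N_AB = 2.25 kN.
A_AB = 179.4 mm².
A_BC = 188.7 mm².
δ_AB = 2250·317/(179.4·117000) = 0.03397 mm
δ_BC = -7210·844/(188.7·117000) = -0.2756 mm
δ = Σδ_i = -0.2417 mm.

-0.242 mm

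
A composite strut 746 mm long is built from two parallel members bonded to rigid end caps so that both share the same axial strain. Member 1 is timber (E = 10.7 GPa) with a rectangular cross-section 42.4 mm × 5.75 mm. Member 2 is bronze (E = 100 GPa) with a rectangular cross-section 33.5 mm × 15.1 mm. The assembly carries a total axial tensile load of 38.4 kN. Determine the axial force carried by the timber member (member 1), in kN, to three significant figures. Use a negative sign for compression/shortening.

1.88 kN

A_1 = 243.8 mm².
A_2 = 505.8 mm².
Equal strain + equilibrium ⇒ each member carries load in proportion to AE: A₁E₁ = 2609000 N, A₂E₂ = 50580000 N, ΣAE = 53190000 N.
F₁ = P·A₁E₁/ΣAE = 38400·2609000/53190000 = 1883 N.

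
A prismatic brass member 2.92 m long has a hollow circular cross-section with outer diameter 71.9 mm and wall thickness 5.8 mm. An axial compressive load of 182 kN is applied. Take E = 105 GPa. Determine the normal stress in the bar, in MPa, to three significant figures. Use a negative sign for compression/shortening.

A = 1204 mm².
σ = N/A = -182000/1204 = -151.1 MPa.

-151 MPa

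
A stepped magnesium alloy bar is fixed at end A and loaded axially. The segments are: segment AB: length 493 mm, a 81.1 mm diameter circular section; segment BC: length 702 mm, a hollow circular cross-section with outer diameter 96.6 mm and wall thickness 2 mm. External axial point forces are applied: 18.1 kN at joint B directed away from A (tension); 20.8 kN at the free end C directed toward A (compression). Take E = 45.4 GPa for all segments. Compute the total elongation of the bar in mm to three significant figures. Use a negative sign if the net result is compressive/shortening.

-0.547 mm

Internal axial forces (sectioning from the free end, tension +): N_BC = -20.8 kN, N_AB = -2.7 kN.
A_AB = 5166 mm².
A_BC = 594.4 mm².
δ_AB = -2700·493/(5166·45400) = -0.005676 mm
δ_BC = -20800·702/(594.4·45400) = -0.5411 mm
δ = Σδ_i = -0.5468 mm.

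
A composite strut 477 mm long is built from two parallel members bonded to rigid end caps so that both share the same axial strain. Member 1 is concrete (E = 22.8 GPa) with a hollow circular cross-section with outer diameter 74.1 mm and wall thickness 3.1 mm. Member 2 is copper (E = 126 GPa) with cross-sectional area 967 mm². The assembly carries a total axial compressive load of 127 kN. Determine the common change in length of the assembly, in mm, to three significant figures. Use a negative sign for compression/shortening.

-0.440 mm

A_1 = 691.5 mm².
Equal strain + equilibrium ⇒ each member carries load in proportion to AE: A₁E₁ = 15770000 N, A₂E₂ = 121800000 N, ΣAE = 137600000 N.
δ = PL/ΣAE = -127000·477/137600000 = -0.4402 mm.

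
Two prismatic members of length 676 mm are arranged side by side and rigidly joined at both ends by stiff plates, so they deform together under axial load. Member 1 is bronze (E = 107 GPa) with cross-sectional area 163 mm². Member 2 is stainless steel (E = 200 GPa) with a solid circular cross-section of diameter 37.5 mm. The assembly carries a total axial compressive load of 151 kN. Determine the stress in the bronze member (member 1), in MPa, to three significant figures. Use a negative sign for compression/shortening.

-67.8 MPa

A_2 = 1104 mm².
Equal strain + equilibrium ⇒ each member carries load in proportion to AE: A₁E₁ = 17440000 N, A₂E₂ = 220900000 N, ΣAE = 238300000 N.
σ₁ = P·E₁/ΣAE = -151000·107000/238300000 = -67.79 MPa.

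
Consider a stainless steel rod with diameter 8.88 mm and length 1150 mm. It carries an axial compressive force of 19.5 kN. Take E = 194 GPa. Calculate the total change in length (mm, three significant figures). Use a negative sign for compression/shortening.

A = 61.93 mm².
δ_mech = NL/(AE) = -19500·1150/(61.93·194000) = -1.866 mm.

-1.87 mm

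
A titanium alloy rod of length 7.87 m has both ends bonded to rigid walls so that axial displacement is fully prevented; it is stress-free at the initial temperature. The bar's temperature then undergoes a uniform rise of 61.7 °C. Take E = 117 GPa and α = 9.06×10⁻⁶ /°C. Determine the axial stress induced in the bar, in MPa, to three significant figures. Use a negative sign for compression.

-65.4 MPa

Free thermal expansion αLΔT = 9.06e-6 · 7870 · 61.7 = 4.399 mm.
The walls impose strain ε = −(4.399)/7870 = -5.5900e-04; σ = Eε = 117000 · -5.5900e-04 = -65.4 MPa.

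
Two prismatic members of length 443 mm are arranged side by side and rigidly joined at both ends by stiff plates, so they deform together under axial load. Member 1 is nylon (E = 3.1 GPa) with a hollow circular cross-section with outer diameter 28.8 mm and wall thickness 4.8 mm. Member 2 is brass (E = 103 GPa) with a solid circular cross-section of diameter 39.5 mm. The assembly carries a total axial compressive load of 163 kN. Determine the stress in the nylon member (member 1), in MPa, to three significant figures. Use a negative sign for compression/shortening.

A_1 = 361.9 mm².
A_2 = 1225 mm².
Equal strain + equilibrium ⇒ each member carries load in proportion to AE: A₁E₁ = 1122000 N, A₂E₂ = 126200000 N, ΣAE = 127300000 N.
σ₁ = P·E₁/ΣAE = -163000·3100/127300000 = -3.968 MPa.

-3.97 MPa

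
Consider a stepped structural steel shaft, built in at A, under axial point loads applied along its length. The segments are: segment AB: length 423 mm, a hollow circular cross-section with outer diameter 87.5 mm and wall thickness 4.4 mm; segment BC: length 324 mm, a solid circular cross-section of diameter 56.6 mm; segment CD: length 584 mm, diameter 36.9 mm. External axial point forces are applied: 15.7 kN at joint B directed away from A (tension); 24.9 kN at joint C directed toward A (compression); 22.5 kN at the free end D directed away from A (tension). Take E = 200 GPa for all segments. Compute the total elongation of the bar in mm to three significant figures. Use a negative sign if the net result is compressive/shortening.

Internal axial forces (sectioning from the free end, tension +): N_CD = 22.5 kN, N_BC = -2.4 kN, N_AB = 13.3 kN.
A_AB = 1149 mm².
A_BC = 2516 mm².
A_CD = 1069 mm².
δ_AB = 13300·423/(1149·200000) = 0.02449 mm
δ_BC = -2400·324/(2516·200000) = -0.001545 mm
δ_CD = 22500·584/(1069·200000) = 0.06144 mm
δ = Σδ_i = 0.08438 mm.

0.0844 mm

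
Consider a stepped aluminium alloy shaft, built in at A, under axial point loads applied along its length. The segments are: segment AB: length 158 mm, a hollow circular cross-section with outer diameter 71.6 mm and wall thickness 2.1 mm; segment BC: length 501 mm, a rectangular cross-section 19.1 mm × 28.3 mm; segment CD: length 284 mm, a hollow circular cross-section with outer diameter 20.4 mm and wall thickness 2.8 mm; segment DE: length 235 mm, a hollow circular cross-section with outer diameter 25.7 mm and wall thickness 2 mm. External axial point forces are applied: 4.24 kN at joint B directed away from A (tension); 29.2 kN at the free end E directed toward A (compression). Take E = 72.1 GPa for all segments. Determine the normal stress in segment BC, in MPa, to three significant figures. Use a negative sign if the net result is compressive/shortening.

Internal axial forces (sectioning from the free end, tension +): N_DE = -29.2 kN, N_CD = -29.2 kN, N_BC = -29.2 kN, N_AB = -24.96 kN.
A_BC = 540.5 mm².
σ_BC = N_BC/A_BC = -29200/540.5 = -54.02 MPa.

-54.0 MPa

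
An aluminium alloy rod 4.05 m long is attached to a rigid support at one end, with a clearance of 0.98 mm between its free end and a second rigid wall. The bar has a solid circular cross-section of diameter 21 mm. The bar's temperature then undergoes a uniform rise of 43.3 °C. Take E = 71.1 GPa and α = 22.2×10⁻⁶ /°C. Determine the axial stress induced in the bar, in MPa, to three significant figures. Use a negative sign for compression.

-51.1 MPa

Free thermal expansion αLΔT = 22.2e-6 · 4050 · 43.3 = 3.893 mm.
The walls engage after the gap closes; constrained expansion = 3.893 − 0.98 = 2.913 mm.
The walls impose strain ε = −(2.913)/4050 = -7.1928e-04; σ = Eε = 71100 · -7.1928e-04 = -51.14 MPa.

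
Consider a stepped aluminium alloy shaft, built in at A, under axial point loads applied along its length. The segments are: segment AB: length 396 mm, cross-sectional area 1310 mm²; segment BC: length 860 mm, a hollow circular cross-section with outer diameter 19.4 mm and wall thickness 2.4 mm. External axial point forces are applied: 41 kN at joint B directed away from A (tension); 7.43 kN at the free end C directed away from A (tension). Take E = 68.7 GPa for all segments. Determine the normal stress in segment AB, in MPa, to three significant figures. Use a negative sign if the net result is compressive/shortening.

Internal axial forces (sectioning from the free end, tension +): N_BC = 7.43 kN, N_AB = 48.43 kN.
σ_AB = N_AB/A_AB = 48430/1310 = 36.97 MPa.

37.0 MPa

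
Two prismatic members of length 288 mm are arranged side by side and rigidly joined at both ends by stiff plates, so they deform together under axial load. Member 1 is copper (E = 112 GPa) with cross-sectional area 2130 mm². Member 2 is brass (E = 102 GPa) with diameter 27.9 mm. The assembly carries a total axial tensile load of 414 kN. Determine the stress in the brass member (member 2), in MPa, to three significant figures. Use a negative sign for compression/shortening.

140 MPa

A_2 = 611.4 mm².
Equal strain + equilibrium ⇒ each member carries load in proportion to AE: A₁E₁ = 238600000 N, A₂E₂ = 62360000 N, ΣAE = 300900000 N.
σ₂ = P·E₂/ΣAE = 414000·102000/300900000 = 140.3 MPa.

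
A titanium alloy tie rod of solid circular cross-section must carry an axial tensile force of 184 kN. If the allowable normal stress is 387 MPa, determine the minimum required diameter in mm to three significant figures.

24.6 mm

Required area A ≥ P/σ_allow = 184000/387 = 475.5 mm².
For a solid circular section, d ≥ √(4A/π) = 24.6 mm.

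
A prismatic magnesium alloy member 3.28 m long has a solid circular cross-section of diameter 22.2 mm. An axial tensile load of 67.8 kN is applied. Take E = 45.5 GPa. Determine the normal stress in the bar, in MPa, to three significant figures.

175 MPa

A = 387.1 mm².
σ = N/A = 67800/387.1 = 175.2 MPa.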